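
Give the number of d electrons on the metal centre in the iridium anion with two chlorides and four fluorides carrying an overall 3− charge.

d6

Each chloride is −1; each fluoride is −1; balancing the −3 overall charge requires Ir(III).
Iridium is a group-9 element; Ir(III) is therefore d⁶.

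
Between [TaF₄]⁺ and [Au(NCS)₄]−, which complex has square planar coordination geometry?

[Au(NCS)₄]−

For [TaF₄]⁺: Summing ligand charges against the +1 overall charge gives an oxidation state of +5 for tantalum. Tantalum is a group-5 element; Ta(V) is therefore d⁰. A d⁰ ion has no crystal-field stabilisation preference between square planar and tetrahedral, so four ligands adopt the sterically favoured tetrahedral geometry. → tetrahedral.
For [Au(NCS)₄]−: Summing ligand charges against the −1 overall charge gives an oxidation state of +3 for gold. Au sits in group 11, so the d-electron count is 11 − 3 = 8. A 5d d⁸ ion has a large crystal-field splitting; square planar leaves the high-energy d_{x²−y²} orbital empty and maximises CFSE. → square planar.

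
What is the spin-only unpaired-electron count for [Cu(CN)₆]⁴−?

Ligand charges: each cyanide is −1. With an overall charge of −4 the copper centre must be in the +2 oxidation state.
Group 11 minus oxidation state 2 gives a d⁹ configuration.
In an octahedral field the d⁹ configuration is t₂g⁶e_g³ (only one arrangement possible), giving 1 unpaired electron.

1 unpaired electron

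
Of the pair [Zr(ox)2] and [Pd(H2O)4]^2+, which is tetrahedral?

[Zr(ox)2]

For [Zr(ox)2]: Summing ligand charges against the 0 overall charge gives an oxidation state of +4 for zirconium. Zirconium is a group-4 element; Zr(IV) is therefore d⁰. A d⁰ ion has no crystal-field stabilisation preference between square planar and tetrahedral, so four ligands adopt the sterically favoured tetrahedral geometry. → tetrahedral.
For [Pd(H2O)4]^2+: Summing ligand charges against the +2 overall charge gives an oxidation state of +2 for palladium. Group 10 minus oxidation state 2 gives a d⁸ configuration. A 4d d⁸ ion has a large crystal-field splitting; square planar leaves the high-energy d_{x²−y²} orbital empty and maximises CFSE. → square planar.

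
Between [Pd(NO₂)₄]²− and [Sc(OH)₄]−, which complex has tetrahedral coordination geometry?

For [Pd(NO₂)₄]²−: Ligand charges: each nitro (N-bound nitrite) is −1. With an overall charge of −2 the palladium centre must be in the +2 oxidation state. Pd sits in group 10, so the d-electron count is 10 − 2 = 8. A 4d d⁸ ion has a large crystal-field splitting; square planar leaves the high-energy d_{x²−y²} orbital empty and maximises CFSE. → square planar.
For [Sc(OH)₄]−: Each hydroxide is −1; balancing the −1 overall charge requires Sc(III). Group 3 minus oxidation state 3 gives a d⁰ configuration. A d⁰ ion has no crystal-field stabilisation preference between square planar and tetrahedral, so four ligands adopt the sterically favoured tetrahedral geometry. → tetrahedral.

[Sc(OH)₄]−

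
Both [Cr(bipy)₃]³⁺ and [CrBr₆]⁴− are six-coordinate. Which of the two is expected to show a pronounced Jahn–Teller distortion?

[Cr(bipy)₃]³⁺: 2,2′-bipyridine is neutral; balancing the +3 overall charge requires Cr(III). Chromium is a group-6 element; Cr(III) is therefore d³. The d³ configuration leaves the e_g set evenly filled (or empty) — no strong Jahn–Teller driving force.
[CrBr₆]⁴−: Each bromide is −1; balancing the −4 overall charge requires Cr(II). Chromium is a group-6 element; Cr(II) is therefore d⁴. Bromide is a weak-field ligand for a first-row metal, so the complex is high-spin. The t₂g³e_g¹ (high-spin) configuration has an unevenly filled e_g set; the Jahn–Teller theorem predicts a tetragonal distortion (typically axial elongation) to lift the degeneracy.

[CrBr₆]⁴−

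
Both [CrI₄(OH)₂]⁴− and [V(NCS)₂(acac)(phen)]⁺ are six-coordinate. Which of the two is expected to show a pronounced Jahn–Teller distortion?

[CrI₄(OH)₂]⁴−: Ligand charges: each iodide is −1; each hydroxide is −1. With an overall charge of −4 the chromium centre must be in the +2 oxidation state. Chromium is a group-6 element; Cr(II) is therefore d⁴. Hydroxide and iodide are weak-field ligands for a first-row metal, so the complex is high-spin. The t₂g³e_g¹ (high-spin) configuration has an unevenly filled e_g set; the Jahn–Teller theorem predicts a tetragonal distortion (typically axial elongation) to lift the degeneracy.
[V(NCS)₂(acac)(phen)]⁺: Ligand charges: each isothiocyanate is −1; each acetylacetonate is −1; 1,10-phenanthroline is neutral. With an overall charge of +1 the vanadium centre must be in the +4 oxidation state. Vanadium is a group-5 element; V(IV) is therefore d¹. The d¹ configuration leaves the e_g set evenly filled (or empty) — no strong Jahn–Teller driving force.

[CrI₄(OH)₂]⁴−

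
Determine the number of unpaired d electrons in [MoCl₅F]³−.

Summing ligand charges against the −3 overall charge gives an oxidation state of +3 for molybdenum.
Mo sits in group 6, so the d-electron count is 6 − 3 = 3.
In an octahedral field the d³ configuration is t₂g³e_g⁰ (only one arrangement possible), giving 3 unpaired electrons.

3 unpaired electrons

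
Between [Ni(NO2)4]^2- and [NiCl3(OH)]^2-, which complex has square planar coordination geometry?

[Ni(NO2)4]^2-

For [Ni(NO2)4]^2-: Each nitro (N-bound nitrite) is −1; balancing the −2 overall charge requires Ni(II). Group 10 minus oxidation state 2 gives a d⁸ configuration. Nitro (N-bound nitrite) is a strong-field ligand (high in the spectrochemical series). A 3d d⁸ ion with strong-field ligands gains enough CFSE to favour square planar over tetrahedral. → square planar.
For [NiCl3(OH)]^2-: Summing ligand charges against the −2 overall charge gives an oxidation state of +2 for nickel. Nickel is a group-10 element; Ni(II) is therefore d⁸. Chloride and hydroxide are weak-field ligands. With weak-field ligands the CFSE gain from square planar is small, so a 3d d⁸ ion takes the sterically preferred tetrahedral geometry. → tetrahedral.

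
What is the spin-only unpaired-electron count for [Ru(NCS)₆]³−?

Ligand charges: each isothiocyanate is −1. With an overall charge of −3 the ruthenium centre must be in the +3 oxidation state.
Group 8 minus oxidation state 3 gives a d⁵ configuration.
The spin state decides the count: a 4d ion has a large Δₒ and is invariably low-spin.
An octahedral low-spin d⁵ ion is t₂g⁵e_g⁰, giving 1 unpaired electron.

1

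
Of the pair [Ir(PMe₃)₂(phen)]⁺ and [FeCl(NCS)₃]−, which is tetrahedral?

For [Ir(PMe₃)₂(phen)]⁺: Trimethylphosphine is neutral; 1,10-phenanthroline is neutral; balancing the +1 overall charge requires Ir(I). Group 9 minus oxidation state 1 gives a d⁸ configuration. A 5d d⁸ ion has a large crystal-field splitting; square planar leaves the high-energy d_{x²−y²} orbital empty and maximises CFSE. → square planar.
For [FeCl(NCS)₃]−: Each chloride is −1; each isothiocyanate is −1; balancing the −1 overall charge requires Fe(III). Iron is a group-8 element; Fe(III) is therefore d⁵. A high-spin d⁵ ion has zero CFSE in either geometry, so four ligands adopt the sterically favoured tetrahedral geometry. → tetrahedral.

[FeCl(NCS)₃]−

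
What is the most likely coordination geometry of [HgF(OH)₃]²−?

tetrahedral

Summing ligand charges against the −2 overall charge gives an oxidation state of +2 for mercury.
Hg sits in group 12, so the d-electron count is 12 − 2 = 10.
With 4 monodentate ligands the coordination number is 4.
A d¹⁰ ion has no crystal-field stabilisation preference between square planar and tetrahedral, so four ligands adopt the sterically favoured tetrahedral geometry.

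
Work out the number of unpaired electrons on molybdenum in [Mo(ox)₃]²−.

Ligand charges: each oxalate is −2. With an overall charge of −2 the molybdenum centre must be in the +4 oxidation state.
Group 6 minus oxidation state 4 gives a d² configuration.
Counting donor atoms: 3×oxalate (bidentate) → 6 donors. Coordination number = 6.
In an octahedral field the d² configuration is t₂g²e_g⁰ (only one arrangement possible), giving 2 unpaired electrons.

2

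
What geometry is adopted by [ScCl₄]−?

tetrahedral

Each chloride is −1; balancing the −1 overall charge requires Sc(III).
Scandium is a group-3 element; Sc(III) is therefore d⁰.
With 4 monodentate ligands the coordination number is 4.
A d⁰ ion has no crystal-field stabilisation preference between square planar and tetrahedral, so four ligands adopt the sterically favoured tetrahedral geometry.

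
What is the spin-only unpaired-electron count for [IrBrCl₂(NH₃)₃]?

Each bromide is −1; each chloride is −1; ammonia is neutral; balancing the 0 overall charge requires Ir(III).
Group 9 minus oxidation state 3 gives a d⁶ configuration.
The spin state decides the count: a 5d ion has a large Δₒ and is invariably low-spin.
An octahedral low-spin d⁶ ion is t₂g⁶e_g⁰, giving 0 unpaired electrons.

0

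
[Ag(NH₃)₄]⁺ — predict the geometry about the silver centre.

tetrahedral

Ligand charges: ammonia is neutral. With an overall charge of +1 the silver centre must be in the +1 oxidation state.
Group 11 minus oxidation state 1 gives a d¹⁰ configuration.
With 4 monodentate ligands the coordination number is 4.
A d¹⁰ ion has no crystal-field stabilisation preference between square planar and tetrahedral, so four ligands adopt the sterically favoured tetrahedral geometry.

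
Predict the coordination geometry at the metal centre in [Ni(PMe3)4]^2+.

square planar

Trimethylphosphine is neutral; balancing the +2 overall charge requires Ni(II).
Nickel is a group-10 element; Ni(II) is therefore d⁸.
Coordination number: 4.
Trimethylphosphine is a strong-field ligand (high in the spectrochemical series).
A 3d d⁸ ion with strong-field ligands gains enough CFSE to favour square planar over tetrahedral.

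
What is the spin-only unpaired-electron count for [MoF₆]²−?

Each fluoride is −1; balancing the −2 overall charge requires Mo(IV).
Mo sits in group 6, so the d-electron count is 6 − 4 = 2.
In an octahedral field the d² configuration is t₂g²e_g⁰ (only one arrangement possible), giving 2 unpaired electrons.

2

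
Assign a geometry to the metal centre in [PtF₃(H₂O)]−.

square planar

Each fluoride is −1; water is neutral; balancing the −1 overall charge requires Pt(II).
Pt sits in group 10, so the d-electron count is 10 − 2 = 8.
With 4 monodentate ligands the coordination number is 4.
A 5d d⁸ ion has a large crystal-field splitting; square planar leaves the high-energy d_{x²−y²} orbital empty and maximises CFSE.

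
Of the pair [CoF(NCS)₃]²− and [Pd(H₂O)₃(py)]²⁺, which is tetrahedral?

[CoF(NCS)₃]²−

For [CoF(NCS)₃]²−: Ligand charges: each fluoride is −1; each isothiocyanate is −1. With an overall charge of −2 the cobalt centre must be in the +2 oxidation state. Cobalt is a group-9 element; Co(II) is therefore d⁷. For a high-spin 3d d⁷ ion with weak-field ligands the small Δₜ gives little square-planar CFSE advantage, so four ligands adopt the sterically favoured tetrahedral geometry. → tetrahedral.
For [Pd(H₂O)₃(py)]²⁺: Ligand charges: water is neutral; pyridine is neutral. With an overall charge of +2 the palladium centre must be in the +2 oxidation state. Group 10 minus oxidation state 2 gives a d⁸ configuration. A 4d d⁸ ion has a large crystal-field splitting; square planar leaves the high-energy d_{x²−y²} orbital empty and maximises CFSE. → square planar.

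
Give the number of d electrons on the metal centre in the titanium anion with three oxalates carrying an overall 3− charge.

Ligand charges: each oxalate is −2. With an overall charge of −3 the titanium centre must be in the +3 oxidation state.
Ti sits in group 4, so the d-electron count is 4 − 3 = 1.

d¹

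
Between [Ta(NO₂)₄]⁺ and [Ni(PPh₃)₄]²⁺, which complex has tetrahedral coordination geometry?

For [Ta(NO₂)₄]⁺: Ligand charges: each nitro (N-bound nitrite) is −1. With an overall charge of +1 the tantalum centre must be in the +5 oxidation state. Ta sits in group 5, so the d-electron count is 5 − 5 = 0. A d⁰ ion has no crystal-field stabilisation preference between square planar and tetrahedral, so four ligands adopt the sterically favoured tetrahedral geometry. → tetrahedral.
For [Ni(PPh₃)₄]²⁺: Triphenylphosphine is neutral; balancing the +2 overall charge requires Ni(II). Group 10 minus oxidation state 2 gives a d⁸ configuration. Triphenylphosphine is a strong-field ligand (high in the spectrochemical series). A 3d d⁸ ion with strong-field ligands gains enough CFSE to favour square planar over tetrahedral. → square planar.

[Ta(NO₂)₄]⁺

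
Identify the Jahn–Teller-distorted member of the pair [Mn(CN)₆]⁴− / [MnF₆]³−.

[Mn(CN)₆]⁴−: Ligand charges: each cyanide is −1. With an overall charge of −4 the manganese centre must be in the +2 oxidation state. Manganese is a group-7 element; Mn(II) is therefore d⁵. Cyanide is a strong-field ligand (high in the spectrochemical series) for a first-row metal, so the complex is low-spin. The d⁵ configuration leaves the e_g set evenly filled (or empty) — no strong Jahn–Teller driving force.
[MnF₆]³−: Ligand charges: each fluoride is −1. With an overall charge of −3 the manganese centre must be in the +3 oxidation state. Group 7 minus oxidation state 3 gives a d⁴ configuration. Fluoride is a weak-field ligand for a first-row metal, so the complex is high-spin. The t₂g³e_g¹ (high-spin) configuration has an unevenly filled e_g set; the Jahn–Teller theorem predicts a tetragonal distortion (typically axial elongation) to lift the degeneracy.

[MnF₆]³−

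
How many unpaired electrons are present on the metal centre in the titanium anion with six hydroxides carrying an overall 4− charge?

2 unpaired electrons

Summing ligand charges against the −4 overall charge gives an oxidation state of +2 for titanium.
Ti sits in group 4, so the d-electron count is 4 − 2 = 2.
In an octahedral field the d² configuration is t₂g²e_g⁰ (only one arrangement possible), giving 2 unpaired electrons.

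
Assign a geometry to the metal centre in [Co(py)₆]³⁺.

octahedral

Pyridine is neutral; balancing the +3 overall charge requires Co(III).
Group 9 minus oxidation state 3 gives a d⁶ configuration.
Coordination number: 6.
Six donors around a single metal centre give an octahedral coordination sphere.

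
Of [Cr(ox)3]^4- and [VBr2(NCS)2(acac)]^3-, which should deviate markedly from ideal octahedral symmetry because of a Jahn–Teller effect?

[Cr(ox)3]^4-: Each oxalate is −2; balancing the −4 overall charge requires Cr(II). Cr sits in group 6, so the d-electron count is 6 − 2 = 4. Oxalate is a weak-field ligand for a first-row metal, so the complex is high-spin. The t₂g³e_g¹ (high-spin) configuration has an unevenly filled e_g set; the Jahn–Teller theorem predicts a tetragonal distortion (typically axial elongation) to lift the degeneracy.
[VBr2(NCS)2(acac)]^3-: Ligand charges: each bromide is −1; each isothiocyanate is −1; each acetylacetonate is −1. With an overall charge of −3 the vanadium centre must be in the +2 oxidation state. V sits in group 5, so the d-electron count is 5 − 2 = 3. The d³ configuration leaves the e_g set evenly filled (or empty) — no strong Jahn–Teller driving force.

[Cr(ox)3]^4-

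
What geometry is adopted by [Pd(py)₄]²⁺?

square planar

Ligand charges: pyridine is neutral. With an overall charge of +2 the palladium centre must be in the +2 oxidation state.
Pd sits in group 10, so the d-electron count is 10 − 2 = 8.
Coordination number: 4.
A 4d d⁸ ion has a large crystal-field splitting; square planar leaves the high-energy d_{x²−y²} orbital empty and maximises CFSE.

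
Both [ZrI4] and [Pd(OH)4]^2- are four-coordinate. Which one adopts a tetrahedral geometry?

[ZrI4]

For [ZrI4]: Summing ligand charges against the 0 overall charge gives an oxidation state of +4 for zirconium. Zr sits in group 4, so the d-electron count is 4 − 4 = 0. A d⁰ ion has no crystal-field stabilisation preference between square planar and tetrahedral, so four ligands adopt the sterically favoured tetrahedral geometry. → tetrahedral.
For [Pd(OH)4]^2-: Ligand charges: each hydroxide is −1. With an overall charge of −2 the palladium centre must be in the +2 oxidation state. Palladium is a group-10 element; Pd(II) is therefore d⁸. A 4d d⁸ ion has a large crystal-field splitting; square planar leaves the high-energy d_{x²−y²} orbital empty and maximises CFSE. → square planar.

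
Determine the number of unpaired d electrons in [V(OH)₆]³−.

Ligand charges: each hydroxide is −1. With an overall charge of −3 the vanadium centre must be in the +3 oxidation state.
Group 5 minus oxidation state 3 gives a d² configuration.
In an octahedral field the d² configuration is t₂g²e_g⁰ (only one arrangement possible), giving 2 unpaired electrons.

2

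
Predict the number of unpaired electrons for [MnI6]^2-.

Summing ligand charges against the −2 overall charge gives an oxidation state of +4 for manganese.
Group 7 minus oxidation state 4 gives a d³ configuration.
In an octahedral field the d³ configuration is t₂g³e_g⁰ (only one arrangement possible), giving 3 unpaired electrons.

3 unpaired electrons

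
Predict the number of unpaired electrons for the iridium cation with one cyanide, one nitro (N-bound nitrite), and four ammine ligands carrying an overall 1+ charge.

0

Summing ligand charges against the +1 overall charge gives an oxidation state of +3 for iridium.
Group 9 minus oxidation state 3 gives a d⁶ configuration.
The spin state decides the count: a 5d ion has a large Δₒ and is invariably low-spin.
An octahedral low-spin d⁶ ion is t₂g⁶e_g⁰, giving 0 unpaired electrons.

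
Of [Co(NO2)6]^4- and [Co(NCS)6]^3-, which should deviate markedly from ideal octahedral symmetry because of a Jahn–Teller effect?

[Co(NO2)6]^4-

[Co(NO2)6]^4-: Summing ligand charges against the −4 overall charge gives an oxidation state of +2 for cobalt. Co sits in group 9, so the d-electron count is 9 − 2 = 7. Nitro (N-bound nitrite) is a strong-field ligand (high in the spectrochemical series) for a first-row metal, so the complex is low-spin. The t₂g⁶e_g¹ (low-spin) configuration has an unevenly filled e_g set; the Jahn–Teller theorem predicts a tetragonal distortion (typically axial elongation) to lift the degeneracy.
[Co(NCS)6]^3-: Summing ligand charges against the −3 overall charge gives an oxidation state of +3 for cobalt. Cobalt is a group-9 element; Co(III) is therefore d⁶. Co(III) has an exceptionally large octahedral splitting and is low-spin with essentially every ligand except fluoride. The d⁶ configuration leaves the e_g set evenly filled (or empty) — no strong Jahn–Teller driving force.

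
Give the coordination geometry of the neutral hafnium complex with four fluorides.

Summing ligand charges against the 0 overall charge gives an oxidation state of +4 for hafnium.
Group 4 minus oxidation state 4 gives a d⁰ configuration.
Coordination number: 4.
A d⁰ ion has no crystal-field stabilisation preference between square planar and tetrahedral, so four ligands adopt the sterically favoured tetrahedral geometry.

tetrahedral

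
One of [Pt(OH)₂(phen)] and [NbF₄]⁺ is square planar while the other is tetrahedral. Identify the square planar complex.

[Pt(OH)₂(phen)]

For [Pt(OH)₂(phen)]: Ligand charges: each hydroxide is −1; 1,10-phenanthroline is neutral. With an overall charge of 0 the platinum centre must be in the +2 oxidation state. Platinum is a group-10 element; Pt(II) is therefore d⁸. A 5d d⁸ ion has a large crystal-field splitting; square planar leaves the high-energy d_{x²−y²} orbital empty and maximises CFSE. → square planar.
For [NbF₄]⁺: Ligand charges: each fluoride is −1. With an overall charge of +1 the niobium centre must be in the +5 oxidation state. Group 5 minus oxidation state 5 gives a d⁰ configuration. A d⁰ ion has no crystal-field stabilisation preference between square planar and tetrahedral, so four ligands adopt the sterically favoured tetrahedral geometry. → tetrahedral.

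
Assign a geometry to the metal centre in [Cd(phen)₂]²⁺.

Ligand charges: 1,10-phenanthroline is neutral. With an overall charge of +2 the cadmium centre must be in the +2 oxidation state.
Group 12 minus oxidation state 2 gives a d¹⁰ configuration.
Counting donor atoms: 2×1,10-phenanthroline (bidentate) → 4 donors. Coordination number = 4.
A d¹⁰ ion has no crystal-field stabilisation preference between square planar and tetrahedral, so four ligands adopt the sterically favoured tetrahedral geometry.

tetrahedral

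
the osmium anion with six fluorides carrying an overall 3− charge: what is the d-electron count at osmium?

Each fluoride is −1; balancing the −3 overall charge requires Os(III).
Group 8 minus oxidation state 3 gives a d⁵ configuration.

d⁵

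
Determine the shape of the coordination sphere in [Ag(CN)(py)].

linear

Ligand charges: each cyanide is −1; pyridine is neutral. With an overall charge of 0 the silver centre must be in the +1 oxidation state.
Silver is a group-11 element; Ag(I) is therefore d¹⁰.
Coordination number: 2.
A d¹⁰ ion with only two ligands adopts a linear arrangement (sp hybridisation; no CFSE preference).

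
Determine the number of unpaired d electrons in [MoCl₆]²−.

2 unpaired electrons

Summing ligand charges against the −2 overall charge gives an oxidation state of +4 for molybdenum.
Mo sits in group 6, so the d-electron count is 6 − 4 = 2.
In an octahedral field the d² configuration is t₂g²e_g⁰ (only one arrangement possible), giving 2 unpaired electrons.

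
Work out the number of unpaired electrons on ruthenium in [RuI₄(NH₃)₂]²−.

Ligand charges: each iodide is −1; ammonia is neutral. With an overall charge of −2 the ruthenium centre must be in the +2 oxidation state.
Ruthenium is a group-8 element; Ru(II) is therefore d⁶.
The spin state decides the count: a 4d ion has a large Δₒ and is invariably low-spin.
An octahedral low-spin d⁶ ion is t₂g⁶e_g⁰, giving 0 unpaired electrons.

0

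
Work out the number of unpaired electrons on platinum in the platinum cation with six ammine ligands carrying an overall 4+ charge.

0

Summing ligand charges against the +4 overall charge gives an oxidation state of +4 for platinum.
Group 10 minus oxidation state 4 gives a d⁶ configuration.
The spin state decides the count: a 5d ion has a large Δₒ and is invariably low-spin.
An octahedral low-spin d⁶ ion is t₂g⁶e_g⁰, giving 0 unpaired electrons.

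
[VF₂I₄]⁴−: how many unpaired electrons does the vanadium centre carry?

3 unpaired electrons

Summing ligand charges against the −4 overall charge gives an oxidation state of +2 for vanadium.
V sits in group 5, so the d-electron count is 5 − 2 = 3.
In an octahedral field the d³ configuration is t₂g³e_g⁰ (only one arrangement possible), giving 3 unpaired electrons.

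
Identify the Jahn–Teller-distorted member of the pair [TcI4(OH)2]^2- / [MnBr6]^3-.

[MnBr6]^3-

[TcI4(OH)2]^2-: Ligand charges: each iodide is −1; each hydroxide is −1. With an overall charge of −2 the technetium centre must be in the +4 oxidation state. Group 7 minus oxidation state 4 gives a d³ configuration. The d³ configuration leaves the e_g set evenly filled (or empty) — no strong Jahn–Teller driving force.
[MnBr6]^3-: Each bromide is −1; balancing the −3 overall charge requires Mn(III). Manganese is a group-7 element; Mn(III) is therefore d⁴. Bromide is a weak-field ligand for a first-row metal, so the complex is high-spin. The t₂g³e_g¹ (high-spin) configuration has an unevenly filled e_g set; the Jahn–Teller theorem predicts a tetragonal distortion (typically axial elongation) to lift the degeneracy.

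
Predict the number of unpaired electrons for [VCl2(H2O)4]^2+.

Each chloride is −1; water is neutral; balancing the +2 overall charge requires V(IV).
V sits in group 5, so the d-electron count is 5 − 4 = 1.
In an octahedral field the d¹ configuration is t₂g¹e_g⁰ (only one arrangement possible), giving 1 unpaired electron.

1 unpaired electron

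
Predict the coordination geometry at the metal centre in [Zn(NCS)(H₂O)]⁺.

Each isothiocyanate is −1; water is neutral; balancing the +1 overall charge requires Zn(II).
Zinc is a group-12 element; Zn(II) is therefore d¹⁰.
With 2 monodentate ligands the coordination number is 2.
A d¹⁰ ion with only two ligands adopts a linear arrangement (sp hybridisation; no CFSE preference).

linear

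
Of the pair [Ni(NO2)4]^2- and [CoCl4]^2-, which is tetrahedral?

[CoCl4]^2-

For [Ni(NO2)4]^2-: Summing ligand charges against the −2 overall charge gives an oxidation state of +2 for nickel. Group 10 minus oxidation state 2 gives a d⁸ configuration. Nitro (N-bound nitrite) is a strong-field ligand (high in the spectrochemical series). A 3d d⁸ ion with strong-field ligands gains enough CFSE to favour square planar over tetrahedral. → square planar.
For [CoCl4]^2-: Summing ligand charges against the −2 overall charge gives an oxidation state of +2 for cobalt. Co sits in group 9, so the d-electron count is 9 − 2 = 7. For a high-spin 3d d⁷ ion with weak-field ligands the small Δₜ gives little square-planar CFSE advantage, so four ligands adopt the sterically favoured tetrahedral geometry. → tetrahedral.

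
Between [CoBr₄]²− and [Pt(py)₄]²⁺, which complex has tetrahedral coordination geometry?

For [CoBr₄]²−: Each bromide is −1; balancing the −2 overall charge requires Co(II). Cobalt is a group-9 element; Co(II) is therefore d⁷. For a high-spin 3d d⁷ ion with weak-field ligands the small Δₜ gives little square-planar CFSE advantage, so four ligands adopt the sterically favoured tetrahedral geometry. → tetrahedral.
For [Pt(py)₄]²⁺: Ligand charges: pyridine is neutral. With an overall charge of +2 the platinum centre must be in the +2 oxidation state. Pt sits in group 10, so the d-electron count is 10 − 2 = 8. A 5d d⁸ ion has a large crystal-field splitting; square planar leaves the high-energy d_{x²−y²} orbital empty and maximises CFSE. → square planar.

[CoBr₄]²−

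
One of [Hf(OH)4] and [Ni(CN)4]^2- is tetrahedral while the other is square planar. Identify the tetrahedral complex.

[Hf(OH)4]

For [Hf(OH)4]: Each hydroxide is −1; balancing the 0 overall charge requires Hf(IV). Hafnium is a group-4 element; Hf(IV) is therefore d⁰. A d⁰ ion has no crystal-field stabilisation preference between square planar and tetrahedral, so four ligands adopt the sterically favoured tetrahedral geometry. → tetrahedral.
For [Ni(CN)4]^2-: Each cyanide is −1; balancing the −2 overall charge requires Ni(II). Group 10 minus oxidation state 2 gives a d⁸ configuration. Cyanide is a strong-field ligand (high in the spectrochemical series). A 3d d⁸ ion with strong-field ligands gains enough CFSE to favour square planar over tetrahedral. → square planar.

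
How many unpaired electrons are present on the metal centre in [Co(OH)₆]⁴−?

3 unpaired electrons

Summing ligand charges against the −4 overall charge gives an oxidation state of +2 for cobalt.
Group 9 minus oxidation state 2 gives a d⁷ configuration.
The spin state decides the count: Hydroxide is a weak-field ligand for a first-row metal, so the complex is high-spin.
An octahedral high-spin d⁷ ion is t₂g⁵e_g², giving 3 unpaired electrons.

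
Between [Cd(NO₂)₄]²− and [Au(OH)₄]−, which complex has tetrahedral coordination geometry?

For [Cd(NO₂)₄]²−: Each nitro (N-bound nitrite) is −1; balancing the −2 overall charge requires Cd(II). Group 12 minus oxidation state 2 gives a d¹⁰ configuration. A d¹⁰ ion has no crystal-field stabilisation preference between square planar and tetrahedral, so four ligands adopt the sterically favoured tetrahedral geometry. → tetrahedral.
For [Au(OH)₄]−: Summing ligand charges against the −1 overall charge gives an oxidation state of +3 for gold. Gold is a group-11 element; Au(III) is therefore d⁸. A 5d d⁸ ion has a large crystal-field splitting; square planar leaves the high-energy d_{x²−y²} orbital empty and maximises CFSE. → square planar.

[Cd(NO₂)₄]²−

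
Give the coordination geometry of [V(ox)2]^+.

Each oxalate is −2; balancing the +1 overall charge requires V(V).
Vanadium is a group-5 element; V(V) is therefore d⁰.
Counting donor atoms: 2×oxalate (bidentate) → 4 donors. Coordination number = 4.
A d⁰ ion has no crystal-field stabilisation preference between square planar and tetrahedral, so four ligands adopt the sterically favoured tetrahedral geometry.

tetrahedral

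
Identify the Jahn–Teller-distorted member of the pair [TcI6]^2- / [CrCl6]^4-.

[CrCl6]^4-

[TcI6]^2-: Ligand charges: each iodide is −1. With an overall charge of −2 the technetium centre must be in the +4 oxidation state. Group 7 minus oxidation state 4 gives a d³ configuration. The d³ configuration leaves the e_g set evenly filled (or empty) — no strong Jahn–Teller driving force.
[CrCl6]^4-: Ligand charges: each chloride is −1. With an overall charge of −4 the chromium centre must be in the +2 oxidation state. Cr sits in group 6, so the d-electron count is 6 − 2 = 4. Chloride is a weak-field ligand for a first-row metal, so the complex is high-spin. The t₂g³e_g¹ (high-spin) configuration has an unevenly filled e_g set; the Jahn–Teller theorem predicts a tetragonal distortion (typically axial elongation) to lift the degeneracy.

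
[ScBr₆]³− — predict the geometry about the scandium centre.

Ligand charges: each bromide is −1. With an overall charge of −3 the scandium centre must be in the +3 oxidation state.
Sc sits in group 3, so the d-electron count is 3 − 3 = 0.
With 6 monodentate ligands the coordination number is 6.
Six donors around a single metal centre give an octahedral coordination sphere.

octahedral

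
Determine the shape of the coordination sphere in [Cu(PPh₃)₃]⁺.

Ligand charges: triphenylphosphine is neutral. With an overall charge of +1 the copper centre must be in the +1 oxidation state.
Cu sits in group 11, so the d-electron count is 11 − 1 = 10.
With 3 monodentate ligands the coordination number is 3.
Three ligands around a d¹⁰ centre minimise repulsion in a trigonal-planar arrangement.

trigonal planar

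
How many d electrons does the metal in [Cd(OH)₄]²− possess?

Ligand charges: each hydroxide is −1. With an overall charge of −2 the cadmium centre must be in the +2 oxidation state.
Cd sits in group 12, so the d-electron count is 12 − 2 = 10.

d10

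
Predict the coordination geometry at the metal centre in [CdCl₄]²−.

Each chloride is −1; balancing the −2 overall charge requires Cd(II).
Group 12 minus oxidation state 2 gives a d¹⁰ configuration.
With 4 monodentate ligands the coordination number is 4.
A d¹⁰ ion has no crystal-field stabilisation preference between square planar and tetrahedral, so four ligands adopt the sterically favoured tetrahedral geometry.

tetrahedral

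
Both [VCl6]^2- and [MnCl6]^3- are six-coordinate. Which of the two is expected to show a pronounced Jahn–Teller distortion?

[VCl6]^2-: Summing ligand charges against the −2 overall charge gives an oxidation state of +4 for vanadium. V sits in group 5, so the d-electron count is 5 − 4 = 1. The d¹ configuration leaves the e_g set evenly filled (or empty) — no strong Jahn–Teller driving force.
[MnCl6]^3-: Summing ligand charges against the −3 overall charge gives an oxidation state of +3 for manganese. Manganese is a group-7 element; Mn(III) is therefore d⁴. Chloride is a weak-field ligand for a first-row metal, so the complex is high-spin. The t₂g³e_g¹ (high-spin) configuration has an unevenly filled e_g set; the Jahn–Teller theorem predicts a tetragonal distortion (typically axial elongation) to lift the degeneracy.

[MnCl6]^3-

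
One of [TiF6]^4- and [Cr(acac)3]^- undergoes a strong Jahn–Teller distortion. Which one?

[Cr(acac)3]^-

[TiF6]^4-: Each fluoride is −1; balancing the −4 overall charge requires Ti(II). Ti sits in group 4, so the d-electron count is 4 − 2 = 2. The d² configuration leaves the e_g set evenly filled (or empty) — no strong Jahn–Teller driving force.
[Cr(acac)3]^-: Ligand charges: each acetylacetonate is −1. With an overall charge of −1 the chromium centre must be in the +2 oxidation state. Cr sits in group 6, so the d-electron count is 6 − 2 = 4. Acetylacetonate is a weak-field ligand for a first-row metal, so the complex is high-spin. The t₂g³e_g¹ (high-spin) configuration has an unevenly filled e_g set; the Jahn–Teller theorem predicts a tetragonal distortion (typically axial elongation) to lift the degeneracy.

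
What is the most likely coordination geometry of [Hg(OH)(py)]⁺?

linear

Each hydroxide is −1; pyridine is neutral; balancing the +1 overall charge requires Hg(II).
Hg sits in group 12, so the d-electron count is 12 − 2 = 10.
With 2 monodentate ligands the coordination number is 2.
A d¹⁰ ion with only two ligands adopts a linear arrangement (sp hybridisation; no CFSE preference).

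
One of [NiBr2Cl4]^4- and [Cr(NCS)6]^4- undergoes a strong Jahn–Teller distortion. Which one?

[NiBr2Cl4]^4-: Each bromide is −1; each chloride is −1; balancing the −4 overall charge requires Ni(II). Group 10 minus oxidation state 2 gives a d⁸ configuration. The d⁸ configuration leaves the e_g set evenly filled (or empty) — no strong Jahn–Teller driving force.
[Cr(NCS)6]^4-: Each isothiocyanate is −1; balancing the −4 overall charge requires Cr(II). Group 6 minus oxidation state 2 gives a d⁴ configuration. Isothiocyanate is a weak-field ligand for a first-row metal, so the complex is high-spin. The t₂g³e_g¹ (high-spin) configuration has an unevenly filled e_g set; the Jahn–Teller theorem predicts a tetragonal distortion (typically axial elongation) to lift the degeneracy.

[Cr(NCS)6]^4-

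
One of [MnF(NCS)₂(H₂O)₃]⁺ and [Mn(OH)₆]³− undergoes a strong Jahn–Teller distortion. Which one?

[Mn(OH)₆]³−

[MnF(NCS)₂(H₂O)₃]⁺: Summing ligand charges against the +1 overall charge gives an oxidation state of +4 for manganese. Manganese is a group-7 element; Mn(IV) is therefore d³. The d³ configuration leaves the e_g set evenly filled (or empty) — no strong Jahn–Teller driving force.
[Mn(OH)₆]³−: Each hydroxide is −1; balancing the −3 overall charge requires Mn(III). Mn sits in group 7, so the d-electron count is 7 − 3 = 4. Hydroxide is a weak-field ligand for a first-row metal, so the complex is high-spin. The t₂g³e_g¹ (high-spin) configuration has an unevenly filled e_g set; the Jahn–Teller theorem predicts a tetragonal distortion (typically axial elongation) to lift the degeneracy.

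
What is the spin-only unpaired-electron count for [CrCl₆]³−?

3

Ligand charges: each chloride is −1. With an overall charge of −3 the chromium centre must be in the +3 oxidation state.
Group 6 minus oxidation state 3 gives a d³ configuration.
In an octahedral field the d³ configuration is t₂g³e_g⁰ (only one arrangement possible), giving 3 unpaired electrons.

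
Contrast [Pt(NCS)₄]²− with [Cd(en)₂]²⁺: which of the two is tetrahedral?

For [Pt(NCS)₄]²−: Ligand charges: each isothiocyanate is −1. With an overall charge of −2 the platinum centre must be in the +2 oxidation state. Platinum is a group-10 element; Pt(II) is therefore d⁸. A 5d d⁸ ion has a large crystal-field splitting; square planar leaves the high-energy d_{x²−y²} orbital empty and maximises CFSE. → square planar.
For [Cd(en)₂]²⁺: Ethylenediamine is neutral; balancing the +2 overall charge requires Cd(II). Cadmium is a group-12 element; Cd(II) is therefore d¹⁰. A d¹⁰ ion has no crystal-field stabilisation preference between square planar and tetrahedral, so four ligands adopt the sterically favoured tetrahedral geometry. → tetrahedral.

[Cd(en)₂]²⁺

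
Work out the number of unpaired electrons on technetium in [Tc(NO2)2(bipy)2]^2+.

3

Ligand charges: each nitro (N-bound nitrite) is −1; 2,2′-bipyridine is neutral. With an overall charge of +2 the technetium centre must be in the +4 oxidation state.
Technetium is a group-7 element; Tc(IV) is therefore d³.
Counting donor atoms: 2×nitro (N-bound nitrite) (monodentate) → 2 donors; 2×2,2′-bipyridine (bidentate) → 4 donors. Coordination number = 6.
In an octahedral field the d³ configuration is t₂g³e_g⁰ (only one arrangement possible), giving 3 unpaired electrons.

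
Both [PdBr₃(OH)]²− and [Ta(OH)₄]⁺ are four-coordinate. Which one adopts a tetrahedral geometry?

For [PdBr₃(OH)]²−: Ligand charges: each bromide is −1; each hydroxide is −1. With an overall charge of −2 the palladium centre must be in the +2 oxidation state. Group 10 minus oxidation state 2 gives a d⁸ configuration. A 4d d⁸ ion has a large crystal-field splitting; square planar leaves the high-energy d_{x²−y²} orbital empty and maximises CFSE. → square planar.
For [Ta(OH)₄]⁺: Ligand charges: each hydroxide is −1. With an overall charge of +1 the tantalum centre must be in the +5 oxidation state. Tantalum is a group-5 element; Ta(V) is therefore d⁰. A d⁰ ion has no crystal-field stabilisation preference between square planar and tetrahedral, so four ligands adopt the sterically favoured tetrahedral geometry. → tetrahedral.

[Ta(OH)₄]⁺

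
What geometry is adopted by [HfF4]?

tetrahedral

Each fluoride is −1; balancing the 0 overall charge requires Hf(IV).
Hf sits in group 4, so the d-electron count is 4 − 4 = 0.
With 4 monodentate ligands the coordination number is 4.
A d⁰ ion has no crystal-field stabilisation preference between square planar and tetrahedral, so four ligands adopt the sterically favoured tetrahedral geometry.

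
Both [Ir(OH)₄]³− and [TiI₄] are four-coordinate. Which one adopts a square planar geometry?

[Ir(OH)₄]³−

For [Ir(OH)₄]³−: Ligand charges: each hydroxide is −1. With an overall charge of −3 the iridium centre must be in the +1 oxidation state. Iridium is a group-9 element; Ir(I) is therefore d⁸. A 5d d⁸ ion has a large crystal-field splitting; square planar leaves the high-energy d_{x²−y²} orbital empty and maximises CFSE. → square planar.
For [TiI₄]: Each iodide is −1; balancing the 0 overall charge requires Ti(IV). Titanium is a group-4 element; Ti(IV) is therefore d⁰. A d⁰ ion has no crystal-field stabilisation preference between square planar and tetrahedral, so four ligands adopt the sterically favoured tetrahedral geometry. → tetrahedral.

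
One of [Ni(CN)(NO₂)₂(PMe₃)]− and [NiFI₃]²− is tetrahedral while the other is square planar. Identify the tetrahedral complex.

[NiFI₃]²−

For [Ni(CN)(NO₂)₂(PMe₃)]−: Each cyanide is −1; each nitro (N-bound nitrite) is −1; trimethylphosphine is neutral; balancing the −1 overall charge requires Ni(II). Nickel is a group-10 element; Ni(II) is therefore d⁸. Cyanide, nitro (N-bound nitrite), and trimethylphosphine are strong-field ligands (high in the spectrochemical series). A 3d d⁸ ion with strong-field ligands gains enough CFSE to favour square planar over tetrahedral. → square planar.
For [NiFI₃]²−: Ligand charges: each fluoride is −1; each iodide is −1. With an overall charge of −2 the nickel centre must be in the +2 oxidation state. Nickel is a group-10 element; Ni(II) is therefore d⁸. Fluoride and iodide are weak-field ligands. With weak-field ligands the CFSE gain from square planar is small, so a 3d d⁸ ion takes the sterically preferred tetrahedral geometry. → tetrahedral.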